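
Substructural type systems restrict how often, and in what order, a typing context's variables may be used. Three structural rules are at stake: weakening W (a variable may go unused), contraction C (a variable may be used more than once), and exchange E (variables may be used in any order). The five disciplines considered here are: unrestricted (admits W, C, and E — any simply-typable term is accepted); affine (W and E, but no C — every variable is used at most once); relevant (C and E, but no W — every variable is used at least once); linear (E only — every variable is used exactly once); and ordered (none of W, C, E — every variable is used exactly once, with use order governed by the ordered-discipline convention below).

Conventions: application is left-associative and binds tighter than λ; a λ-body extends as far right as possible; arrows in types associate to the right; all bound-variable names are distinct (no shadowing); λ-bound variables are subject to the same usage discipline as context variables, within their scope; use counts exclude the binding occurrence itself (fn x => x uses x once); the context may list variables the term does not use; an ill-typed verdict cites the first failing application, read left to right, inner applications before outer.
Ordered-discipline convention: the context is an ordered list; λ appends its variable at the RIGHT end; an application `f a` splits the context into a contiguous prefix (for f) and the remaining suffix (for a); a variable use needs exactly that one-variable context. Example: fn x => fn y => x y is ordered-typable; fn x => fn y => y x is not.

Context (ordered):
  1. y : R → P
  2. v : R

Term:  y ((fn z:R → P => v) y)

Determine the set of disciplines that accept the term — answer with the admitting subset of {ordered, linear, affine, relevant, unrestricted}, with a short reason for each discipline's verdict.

admitting disciplines: unrestricted
usage: y ×2, v ×1, z (λ-bound) ×0
uses in reading order: y, v, y
typing: ✓ — P
ordered: ✗, repeated use of y ×2; z left unused
linear: ✗, repeated use of y ×2; z left unused
affine: ✗, repeated use of y ×2
relevant: ✗, z left unused
unrestricted: ✓, type-checks (P) and nothing is barred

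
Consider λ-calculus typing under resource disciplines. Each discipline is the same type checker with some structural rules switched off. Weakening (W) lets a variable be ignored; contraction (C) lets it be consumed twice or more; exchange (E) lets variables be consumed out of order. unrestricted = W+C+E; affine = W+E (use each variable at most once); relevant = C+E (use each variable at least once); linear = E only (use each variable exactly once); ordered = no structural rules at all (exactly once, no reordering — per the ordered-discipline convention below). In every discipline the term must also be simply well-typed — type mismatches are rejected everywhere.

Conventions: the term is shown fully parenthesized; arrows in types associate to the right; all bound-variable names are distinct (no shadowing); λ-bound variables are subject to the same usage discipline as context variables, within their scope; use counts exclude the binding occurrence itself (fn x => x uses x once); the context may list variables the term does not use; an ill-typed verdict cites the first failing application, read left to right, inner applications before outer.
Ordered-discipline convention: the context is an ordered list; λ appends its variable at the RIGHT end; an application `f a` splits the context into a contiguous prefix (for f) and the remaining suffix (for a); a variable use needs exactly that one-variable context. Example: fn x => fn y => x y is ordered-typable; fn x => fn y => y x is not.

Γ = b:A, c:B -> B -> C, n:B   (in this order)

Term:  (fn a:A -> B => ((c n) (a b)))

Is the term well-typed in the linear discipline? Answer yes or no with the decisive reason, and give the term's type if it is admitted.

yes — each of b, c, n, a used exactly once; term : (A -> B) -> C
usage: b=1, c=1, n=1, a (λ-bound)=1
uses in reading order: c, n, a, b
typing: the term checks, with type (A -> B) -> C
across the five disciplines: ordered ✗ · linear ✓ · affine ✓ · relevant ✓ · unrestricted ✓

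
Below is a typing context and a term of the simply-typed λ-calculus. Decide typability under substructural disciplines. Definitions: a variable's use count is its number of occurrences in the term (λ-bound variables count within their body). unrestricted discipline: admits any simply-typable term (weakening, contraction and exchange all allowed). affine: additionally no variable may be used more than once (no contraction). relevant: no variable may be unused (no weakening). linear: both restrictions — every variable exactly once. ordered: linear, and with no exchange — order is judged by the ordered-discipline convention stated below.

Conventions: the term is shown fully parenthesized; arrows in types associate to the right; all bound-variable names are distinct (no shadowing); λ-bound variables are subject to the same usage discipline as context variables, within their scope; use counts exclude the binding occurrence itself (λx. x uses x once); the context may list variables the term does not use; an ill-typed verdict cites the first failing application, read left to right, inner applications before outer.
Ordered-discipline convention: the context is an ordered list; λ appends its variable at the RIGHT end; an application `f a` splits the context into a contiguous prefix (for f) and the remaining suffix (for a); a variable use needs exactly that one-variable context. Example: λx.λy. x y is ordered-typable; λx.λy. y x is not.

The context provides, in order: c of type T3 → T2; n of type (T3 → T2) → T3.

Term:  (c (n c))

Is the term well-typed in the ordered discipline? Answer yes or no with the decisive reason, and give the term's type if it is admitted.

no — c ×2 used more than once (contraction)
usage: c: 2, n: 1
uses in reading order: c, n, c
typing: ✓ — T2
all disciplines: ordered ✗, linear ✗, affine ✗, relevant ✓, unrestricted ✓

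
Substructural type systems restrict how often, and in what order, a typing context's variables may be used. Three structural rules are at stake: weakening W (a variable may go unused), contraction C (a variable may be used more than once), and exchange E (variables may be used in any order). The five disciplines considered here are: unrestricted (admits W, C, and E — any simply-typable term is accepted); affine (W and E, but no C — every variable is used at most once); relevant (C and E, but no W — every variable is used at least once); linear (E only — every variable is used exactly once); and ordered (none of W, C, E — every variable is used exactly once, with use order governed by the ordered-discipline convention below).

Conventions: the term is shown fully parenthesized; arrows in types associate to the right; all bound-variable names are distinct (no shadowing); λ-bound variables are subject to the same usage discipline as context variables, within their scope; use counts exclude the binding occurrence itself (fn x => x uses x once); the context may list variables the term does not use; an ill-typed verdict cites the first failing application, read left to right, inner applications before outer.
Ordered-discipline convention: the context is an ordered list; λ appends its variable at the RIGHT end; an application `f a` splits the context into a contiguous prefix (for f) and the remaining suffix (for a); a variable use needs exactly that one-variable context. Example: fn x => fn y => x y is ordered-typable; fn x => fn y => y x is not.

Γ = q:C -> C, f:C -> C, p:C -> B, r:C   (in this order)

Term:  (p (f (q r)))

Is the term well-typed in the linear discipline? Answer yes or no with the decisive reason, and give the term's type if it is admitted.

yes — each of q, f, p, r used exactly once; term : B
usage: q: 1×, f: 1×, p: 1×, r: 1×
use order (left to right): p, f, q, r
typing: well-typed — term : B
all disciplines: ordered ✗; linear ✓; affine ✓; relevant ✓; unrestricted ✓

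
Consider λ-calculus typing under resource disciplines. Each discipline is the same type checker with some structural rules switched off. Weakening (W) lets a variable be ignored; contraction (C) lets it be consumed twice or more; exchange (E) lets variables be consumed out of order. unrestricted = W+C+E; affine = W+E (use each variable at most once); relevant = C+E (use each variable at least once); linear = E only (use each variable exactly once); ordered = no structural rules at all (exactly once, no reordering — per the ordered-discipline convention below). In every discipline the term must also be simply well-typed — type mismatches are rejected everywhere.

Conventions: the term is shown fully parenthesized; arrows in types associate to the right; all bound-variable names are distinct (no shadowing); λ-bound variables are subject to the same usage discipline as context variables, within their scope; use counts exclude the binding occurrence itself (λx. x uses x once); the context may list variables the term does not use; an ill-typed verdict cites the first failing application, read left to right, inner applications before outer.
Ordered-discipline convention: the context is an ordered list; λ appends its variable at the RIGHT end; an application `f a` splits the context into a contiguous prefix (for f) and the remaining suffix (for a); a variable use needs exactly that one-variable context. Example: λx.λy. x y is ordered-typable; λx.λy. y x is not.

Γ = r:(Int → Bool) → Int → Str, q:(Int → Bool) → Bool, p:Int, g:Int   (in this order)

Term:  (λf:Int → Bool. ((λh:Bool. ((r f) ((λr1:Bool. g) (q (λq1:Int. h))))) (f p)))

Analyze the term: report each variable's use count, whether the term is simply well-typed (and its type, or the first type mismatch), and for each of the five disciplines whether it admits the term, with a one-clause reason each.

counts: r=1, q=1, p=1, g=1, f [bound]=2, h [bound]=1, r1 [bound]=0, q1 [bound]=0
left-to-right use order: r, f, g, q, h, f, p
typing: well-typed — term : (Int → Bool) → Str
ordered: ✗ — uses contraction: f ×2; r1, q1 never used (weakening)
linear: ✗ — uses contraction: f ×2; r1, q1 never used (weakening)
affine: ✗ — uses contraction: f ×2
relevant: ✗ — r1, q1 never used (weakening)
unrestricted: ✓ — well-typed at (Int → Bool) → Str; no restrictions here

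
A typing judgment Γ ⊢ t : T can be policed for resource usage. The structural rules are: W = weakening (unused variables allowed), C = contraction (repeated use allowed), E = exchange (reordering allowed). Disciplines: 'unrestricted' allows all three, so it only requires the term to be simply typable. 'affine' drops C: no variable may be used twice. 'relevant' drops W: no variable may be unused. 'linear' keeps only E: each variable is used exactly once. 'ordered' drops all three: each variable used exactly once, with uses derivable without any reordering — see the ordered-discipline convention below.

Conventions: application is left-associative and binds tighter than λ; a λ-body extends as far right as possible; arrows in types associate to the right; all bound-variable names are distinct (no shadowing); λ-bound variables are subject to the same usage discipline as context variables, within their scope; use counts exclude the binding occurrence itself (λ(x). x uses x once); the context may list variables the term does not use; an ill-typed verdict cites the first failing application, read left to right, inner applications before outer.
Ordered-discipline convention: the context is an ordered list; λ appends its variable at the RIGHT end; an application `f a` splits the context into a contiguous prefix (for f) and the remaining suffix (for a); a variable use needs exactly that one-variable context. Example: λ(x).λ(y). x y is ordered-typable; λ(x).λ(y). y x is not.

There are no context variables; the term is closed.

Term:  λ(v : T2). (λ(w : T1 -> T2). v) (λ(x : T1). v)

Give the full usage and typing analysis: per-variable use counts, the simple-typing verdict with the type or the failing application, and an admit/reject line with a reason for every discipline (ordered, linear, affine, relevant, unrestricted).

usage: v [bound]: 2×; w [bound]: 0×; x [bound]: 0×
uses in reading order: v, v
typing: well-typed — term : T2 -> T2
ordered ✗ (repeated use of v ×2; unused: w, x — weakening required)
linear ✗ (repeated use of v ×2; unused: w, x — weakening required)
affine ✗ (repeated use of v ×2)
relevant ✗ (unused: w, x — weakening required)
unrestricted ✓ (typability at T2 -> T2 is all that's needed)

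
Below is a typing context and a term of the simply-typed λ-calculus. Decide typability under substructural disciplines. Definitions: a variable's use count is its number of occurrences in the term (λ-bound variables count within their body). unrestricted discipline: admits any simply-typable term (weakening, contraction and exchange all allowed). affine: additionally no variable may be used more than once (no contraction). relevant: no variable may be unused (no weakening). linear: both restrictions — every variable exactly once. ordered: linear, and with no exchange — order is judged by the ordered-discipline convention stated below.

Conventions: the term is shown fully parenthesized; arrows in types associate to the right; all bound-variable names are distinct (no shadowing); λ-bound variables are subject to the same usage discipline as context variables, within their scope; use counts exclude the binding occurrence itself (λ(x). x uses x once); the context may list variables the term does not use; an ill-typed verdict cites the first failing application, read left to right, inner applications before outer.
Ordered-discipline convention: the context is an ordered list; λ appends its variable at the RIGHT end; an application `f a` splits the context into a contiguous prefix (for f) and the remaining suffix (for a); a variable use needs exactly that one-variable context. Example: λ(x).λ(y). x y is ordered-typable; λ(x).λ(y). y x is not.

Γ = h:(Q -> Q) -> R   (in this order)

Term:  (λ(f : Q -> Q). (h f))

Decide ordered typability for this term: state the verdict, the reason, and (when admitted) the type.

yes — single-use (h, f), ordered derivation ok; term : (Q -> Q) -> R
usage: h=1, f (λ-bound)=1
uses in reading order: h, f
typing: the term checks, with type (Q -> Q) -> R
across the five disciplines: ordered ✓, linear ✓, affine ✓, relevant ✓, unrestricted ✓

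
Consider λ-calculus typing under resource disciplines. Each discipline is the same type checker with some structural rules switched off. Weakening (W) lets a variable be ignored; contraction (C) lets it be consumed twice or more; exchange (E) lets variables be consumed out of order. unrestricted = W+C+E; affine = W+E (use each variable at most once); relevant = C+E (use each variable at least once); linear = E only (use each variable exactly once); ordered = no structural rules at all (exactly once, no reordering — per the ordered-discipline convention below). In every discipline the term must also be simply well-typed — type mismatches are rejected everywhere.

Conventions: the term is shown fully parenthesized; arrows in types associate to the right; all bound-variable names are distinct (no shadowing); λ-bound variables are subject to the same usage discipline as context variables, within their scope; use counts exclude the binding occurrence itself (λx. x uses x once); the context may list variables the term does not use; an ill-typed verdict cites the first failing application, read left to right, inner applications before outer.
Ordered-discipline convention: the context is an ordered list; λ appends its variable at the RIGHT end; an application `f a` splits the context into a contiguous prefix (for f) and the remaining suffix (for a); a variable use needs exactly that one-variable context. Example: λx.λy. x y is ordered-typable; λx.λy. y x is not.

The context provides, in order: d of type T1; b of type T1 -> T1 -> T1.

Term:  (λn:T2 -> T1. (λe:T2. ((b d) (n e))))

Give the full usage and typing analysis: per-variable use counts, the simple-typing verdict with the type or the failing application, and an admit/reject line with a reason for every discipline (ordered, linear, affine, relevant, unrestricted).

counts: d: 1; b: 1; n (bound): 1; e (bound): 1
uses in reading order: b, d, n, e
typing: the term checks, with type (T2 -> T1) -> T2 -> T1
ordered: ✗, use order b, d, n, e needs exchange
linear: ✓, exactly-once usage across d, b, n, e
affine: ✓, no duplicate uses among d, b, n, e
relevant: ✓, none of d, b, n, e goes unused
unrestricted: ✓, type-checks ((T2 -> T1) -> T2 -> T1) and nothing is barred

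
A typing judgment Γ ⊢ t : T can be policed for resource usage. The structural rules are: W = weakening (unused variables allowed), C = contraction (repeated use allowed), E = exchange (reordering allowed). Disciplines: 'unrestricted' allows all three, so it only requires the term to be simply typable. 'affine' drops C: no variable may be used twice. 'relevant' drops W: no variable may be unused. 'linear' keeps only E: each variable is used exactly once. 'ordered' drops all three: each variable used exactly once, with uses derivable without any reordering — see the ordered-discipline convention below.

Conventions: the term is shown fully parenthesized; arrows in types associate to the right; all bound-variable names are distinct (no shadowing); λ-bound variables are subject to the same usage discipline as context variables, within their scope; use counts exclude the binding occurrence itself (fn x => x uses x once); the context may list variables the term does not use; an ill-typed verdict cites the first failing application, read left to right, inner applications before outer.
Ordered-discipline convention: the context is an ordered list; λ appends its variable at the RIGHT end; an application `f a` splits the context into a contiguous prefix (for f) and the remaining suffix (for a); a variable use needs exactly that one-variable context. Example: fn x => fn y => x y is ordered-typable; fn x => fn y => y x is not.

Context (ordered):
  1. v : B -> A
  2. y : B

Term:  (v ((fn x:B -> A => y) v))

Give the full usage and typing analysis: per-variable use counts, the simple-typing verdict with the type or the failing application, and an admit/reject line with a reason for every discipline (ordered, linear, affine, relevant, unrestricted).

counts: v: 2×; y: 1×; x (bound): 0×
left-to-right use order: v, y, v
typing: well-typed at A
ordered: ✗, needs contraction — v ×2; needs weakening: x unused
linear: ✗, needs contraction — v ×2; needs weakening: x unused
affine: ✗, needs contraction — v ×2
relevant: ✗, needs weakening: x unused
unrestricted: ✓, typability at A is all that's needed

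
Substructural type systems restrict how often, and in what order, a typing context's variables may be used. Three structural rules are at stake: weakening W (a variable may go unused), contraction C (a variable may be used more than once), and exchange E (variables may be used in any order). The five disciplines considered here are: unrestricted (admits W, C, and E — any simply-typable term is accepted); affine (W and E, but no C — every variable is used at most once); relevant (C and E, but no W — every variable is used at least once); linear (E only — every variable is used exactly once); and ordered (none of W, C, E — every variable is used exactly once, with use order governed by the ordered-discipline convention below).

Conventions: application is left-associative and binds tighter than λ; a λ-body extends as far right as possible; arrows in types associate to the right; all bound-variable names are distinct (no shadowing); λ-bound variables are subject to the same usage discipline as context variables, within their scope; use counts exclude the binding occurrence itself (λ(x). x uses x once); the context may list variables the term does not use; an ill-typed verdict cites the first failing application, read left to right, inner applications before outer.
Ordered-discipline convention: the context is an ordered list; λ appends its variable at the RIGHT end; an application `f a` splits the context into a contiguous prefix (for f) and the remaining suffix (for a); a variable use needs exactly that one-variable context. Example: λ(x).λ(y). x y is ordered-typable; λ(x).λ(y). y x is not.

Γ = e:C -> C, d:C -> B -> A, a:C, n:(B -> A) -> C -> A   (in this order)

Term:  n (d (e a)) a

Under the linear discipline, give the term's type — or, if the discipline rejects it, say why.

not well-typed under linear — uses contraction: a ×2
usage: e: 1×, d: 1×, a: 2×, n: 1×
use order (left to right): n, d, e, a, a
typing: well-typed — term : A
per-discipline verdicts: ordered ✗; linear ✗; affine ✗; relevant ✓; unrestricted ✓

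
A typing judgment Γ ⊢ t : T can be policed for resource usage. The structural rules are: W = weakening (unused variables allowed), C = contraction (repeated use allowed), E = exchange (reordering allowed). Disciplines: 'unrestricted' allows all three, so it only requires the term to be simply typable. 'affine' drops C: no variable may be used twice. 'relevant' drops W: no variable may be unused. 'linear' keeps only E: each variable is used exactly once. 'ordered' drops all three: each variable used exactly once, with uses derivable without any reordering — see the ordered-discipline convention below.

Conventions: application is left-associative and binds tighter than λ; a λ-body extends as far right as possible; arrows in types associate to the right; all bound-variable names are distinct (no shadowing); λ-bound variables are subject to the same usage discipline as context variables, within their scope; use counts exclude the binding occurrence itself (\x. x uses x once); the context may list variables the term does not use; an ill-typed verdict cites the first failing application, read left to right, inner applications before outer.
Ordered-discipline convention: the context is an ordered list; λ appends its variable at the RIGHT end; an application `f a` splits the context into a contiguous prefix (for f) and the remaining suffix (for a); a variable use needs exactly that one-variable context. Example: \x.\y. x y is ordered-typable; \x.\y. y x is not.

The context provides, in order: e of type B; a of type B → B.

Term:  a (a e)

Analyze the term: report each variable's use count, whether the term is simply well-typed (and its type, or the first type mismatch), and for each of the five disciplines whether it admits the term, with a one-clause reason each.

counts: e: 1×, a: 2×
left-to-right use order: a, a, e
typing: well-typed at B
ordered: ✗ — needs contraction — a ×2
linear: ✗ — needs contraction — a ×2
affine: ✗ — needs contraction — a ×2
relevant: ✓ — none of e, a goes unused
unrestricted: ✓ — typability at B is all that's needed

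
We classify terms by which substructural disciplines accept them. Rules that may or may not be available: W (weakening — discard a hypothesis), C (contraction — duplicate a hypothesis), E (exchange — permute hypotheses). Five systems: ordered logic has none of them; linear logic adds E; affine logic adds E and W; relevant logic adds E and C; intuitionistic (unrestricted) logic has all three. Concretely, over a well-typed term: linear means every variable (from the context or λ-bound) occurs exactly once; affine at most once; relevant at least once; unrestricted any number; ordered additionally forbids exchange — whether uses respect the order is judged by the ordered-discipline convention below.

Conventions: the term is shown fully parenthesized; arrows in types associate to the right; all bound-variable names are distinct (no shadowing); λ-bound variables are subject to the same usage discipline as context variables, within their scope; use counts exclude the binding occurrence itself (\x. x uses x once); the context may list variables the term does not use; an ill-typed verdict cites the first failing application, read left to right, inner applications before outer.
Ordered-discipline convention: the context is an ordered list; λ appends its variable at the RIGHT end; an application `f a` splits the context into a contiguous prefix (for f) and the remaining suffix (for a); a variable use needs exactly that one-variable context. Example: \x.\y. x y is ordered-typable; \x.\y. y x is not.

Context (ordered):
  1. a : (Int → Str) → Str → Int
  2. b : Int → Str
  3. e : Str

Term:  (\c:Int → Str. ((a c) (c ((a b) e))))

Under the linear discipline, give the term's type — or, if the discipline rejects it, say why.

not well-typed under linear — repeated use of a ×2, c ×2
use counts: a ×2, b ×1, e ×1, c (bound) ×2
use order (left to right): a, c, c, a, b, e
typing: well-typed — term : (Int → Str) → Int
across the five disciplines: ordered ✗; linear ✗; affine ✗; relevant ✓; unrestricted ✓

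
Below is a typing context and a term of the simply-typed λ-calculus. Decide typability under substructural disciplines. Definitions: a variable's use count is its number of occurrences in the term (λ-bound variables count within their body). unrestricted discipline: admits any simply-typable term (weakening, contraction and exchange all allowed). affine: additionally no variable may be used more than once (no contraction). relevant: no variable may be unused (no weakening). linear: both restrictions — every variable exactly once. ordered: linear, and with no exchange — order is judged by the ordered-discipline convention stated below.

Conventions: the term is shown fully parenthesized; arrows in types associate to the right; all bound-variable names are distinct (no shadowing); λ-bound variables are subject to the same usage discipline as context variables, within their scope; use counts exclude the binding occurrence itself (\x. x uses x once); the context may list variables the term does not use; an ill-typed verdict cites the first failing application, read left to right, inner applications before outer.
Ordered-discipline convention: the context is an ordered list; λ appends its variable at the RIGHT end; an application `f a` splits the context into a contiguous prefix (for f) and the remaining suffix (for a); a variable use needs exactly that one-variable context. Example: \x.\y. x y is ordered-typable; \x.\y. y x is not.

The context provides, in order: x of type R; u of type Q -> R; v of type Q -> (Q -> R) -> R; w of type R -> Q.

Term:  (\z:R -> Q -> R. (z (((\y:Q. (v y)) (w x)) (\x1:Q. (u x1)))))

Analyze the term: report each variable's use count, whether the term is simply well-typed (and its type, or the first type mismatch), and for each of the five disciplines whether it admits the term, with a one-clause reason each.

use counts: x: 1, u: 1, v: 1, w: 1, z [bound]: 1, y [bound]: 1, x1 [bound]: 1
uses in reading order: z, v, y, w, x, u, x1
typing: ✓ — (R -> Q -> R) -> Q -> R
ordered: ✗, no contiguous prefix/suffix split fits z, v, y, w, x, u, x1
linear: ✓, each of x, u, v, w, z, y, x1 used exactly once
affine: ✓, x, u, v, w, z, y, x1: no repeats, contraction unneeded
relevant: ✓, x, u, v, w, z, y, x1: all used, weakening unneeded
unrestricted: ✓, well-typed at (R -> Q -> R) -> Q -> R; no restrictions here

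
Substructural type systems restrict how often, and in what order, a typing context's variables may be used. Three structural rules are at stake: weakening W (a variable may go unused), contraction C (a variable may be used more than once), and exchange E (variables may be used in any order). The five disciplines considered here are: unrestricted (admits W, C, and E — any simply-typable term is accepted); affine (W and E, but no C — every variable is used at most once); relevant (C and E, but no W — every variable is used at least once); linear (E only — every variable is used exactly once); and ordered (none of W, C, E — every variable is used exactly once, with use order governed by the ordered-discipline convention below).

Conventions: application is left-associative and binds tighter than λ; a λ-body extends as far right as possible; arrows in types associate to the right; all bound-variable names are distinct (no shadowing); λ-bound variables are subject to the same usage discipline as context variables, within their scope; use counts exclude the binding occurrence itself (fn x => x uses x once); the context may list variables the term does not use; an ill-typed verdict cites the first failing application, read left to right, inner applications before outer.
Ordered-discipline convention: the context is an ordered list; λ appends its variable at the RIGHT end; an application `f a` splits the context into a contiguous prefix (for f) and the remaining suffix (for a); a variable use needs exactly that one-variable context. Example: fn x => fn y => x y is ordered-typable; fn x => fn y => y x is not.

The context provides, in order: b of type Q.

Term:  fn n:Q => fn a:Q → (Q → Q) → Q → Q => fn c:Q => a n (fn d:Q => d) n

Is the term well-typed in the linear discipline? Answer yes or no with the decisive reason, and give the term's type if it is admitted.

no — needs contraction — n ×2; needs weakening: b, c unused
counts: b: 0×, n [bound]: 2×, a [bound]: 1×, c [bound]: 0×, d [bound]: 1×
uses in reading order: a, n, d, n
typing: well-typed at Q → (Q → (Q → Q) → Q → Q) → Q → Q
per-discipline verdicts: ordered ✗, linear ✗, affine ✗, relevant ✗, unrestricted ✓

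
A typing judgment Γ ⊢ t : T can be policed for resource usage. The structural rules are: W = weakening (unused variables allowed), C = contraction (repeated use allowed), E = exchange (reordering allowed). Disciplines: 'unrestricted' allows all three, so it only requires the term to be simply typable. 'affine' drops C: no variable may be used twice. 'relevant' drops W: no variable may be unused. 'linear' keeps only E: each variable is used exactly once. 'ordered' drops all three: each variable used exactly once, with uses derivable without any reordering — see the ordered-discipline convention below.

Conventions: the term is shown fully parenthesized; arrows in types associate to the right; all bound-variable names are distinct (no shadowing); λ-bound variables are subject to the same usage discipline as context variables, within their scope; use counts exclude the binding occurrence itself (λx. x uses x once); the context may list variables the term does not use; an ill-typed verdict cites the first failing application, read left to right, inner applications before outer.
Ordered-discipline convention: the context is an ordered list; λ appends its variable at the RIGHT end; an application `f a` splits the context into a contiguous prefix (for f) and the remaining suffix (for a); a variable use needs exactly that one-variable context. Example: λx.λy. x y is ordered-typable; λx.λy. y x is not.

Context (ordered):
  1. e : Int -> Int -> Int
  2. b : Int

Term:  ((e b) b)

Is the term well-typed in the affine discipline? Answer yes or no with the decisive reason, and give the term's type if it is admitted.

no — needs contraction — b ×2
counts: e: 1; b: 2
left-to-right use order: e, b, b
typing: ✓ — Int
per-discipline verdicts: ordered ✗ · linear ✗ · affine ✗ · relevant ✓ · unrestricted ✓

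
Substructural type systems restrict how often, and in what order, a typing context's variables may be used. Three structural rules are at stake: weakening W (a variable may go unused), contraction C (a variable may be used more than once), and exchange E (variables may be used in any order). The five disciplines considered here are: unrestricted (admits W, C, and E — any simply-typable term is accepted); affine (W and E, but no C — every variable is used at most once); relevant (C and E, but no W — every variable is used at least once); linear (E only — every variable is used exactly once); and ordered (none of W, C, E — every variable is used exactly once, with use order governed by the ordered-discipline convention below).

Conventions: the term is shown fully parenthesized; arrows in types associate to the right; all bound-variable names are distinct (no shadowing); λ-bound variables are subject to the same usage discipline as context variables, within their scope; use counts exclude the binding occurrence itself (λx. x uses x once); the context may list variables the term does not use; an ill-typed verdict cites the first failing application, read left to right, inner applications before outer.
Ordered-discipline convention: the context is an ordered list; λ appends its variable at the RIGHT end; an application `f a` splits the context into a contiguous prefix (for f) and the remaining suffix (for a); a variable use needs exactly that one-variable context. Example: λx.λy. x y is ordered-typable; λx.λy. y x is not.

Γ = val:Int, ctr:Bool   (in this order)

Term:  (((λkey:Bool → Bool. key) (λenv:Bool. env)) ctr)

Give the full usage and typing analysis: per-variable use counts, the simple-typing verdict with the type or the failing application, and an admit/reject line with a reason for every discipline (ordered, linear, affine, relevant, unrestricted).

variable uses: val: 0×; ctr: 1×; key (λ-bound): 1×; env (λ-bound): 1×
left-to-right use order: key, env, ctr
typing: ✓ — Bool
ordered: ✗, val never used (weakening)
linear: ✗, val never used (weakening)
affine: ✓, at most one use each (val, ctr, key, env)
relevant: ✗, val never used (weakening)
unrestricted: ✓, typability at Bool is all that's needed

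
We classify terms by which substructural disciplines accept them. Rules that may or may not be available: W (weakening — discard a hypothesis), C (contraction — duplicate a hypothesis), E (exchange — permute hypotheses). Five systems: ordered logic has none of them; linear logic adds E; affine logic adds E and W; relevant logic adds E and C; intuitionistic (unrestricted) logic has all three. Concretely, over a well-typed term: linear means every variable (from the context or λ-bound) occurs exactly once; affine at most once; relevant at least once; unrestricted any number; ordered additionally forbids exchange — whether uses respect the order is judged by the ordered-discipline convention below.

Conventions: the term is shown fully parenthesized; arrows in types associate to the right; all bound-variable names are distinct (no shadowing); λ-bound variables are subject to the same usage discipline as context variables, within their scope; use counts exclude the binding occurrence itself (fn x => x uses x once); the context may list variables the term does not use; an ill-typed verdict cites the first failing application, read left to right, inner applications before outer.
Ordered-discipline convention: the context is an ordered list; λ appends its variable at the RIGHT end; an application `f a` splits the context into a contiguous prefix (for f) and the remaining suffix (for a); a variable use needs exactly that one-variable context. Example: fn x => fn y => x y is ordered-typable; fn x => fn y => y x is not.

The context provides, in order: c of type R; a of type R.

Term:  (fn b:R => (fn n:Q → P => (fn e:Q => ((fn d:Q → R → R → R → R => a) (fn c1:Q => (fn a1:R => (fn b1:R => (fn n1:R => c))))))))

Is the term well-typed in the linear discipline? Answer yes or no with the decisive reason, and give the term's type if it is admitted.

no — needs weakening: b, n, e, d, c1, a1, b1, n1 unused
use counts: c: 1×; a: 1×; b [bound]: 0×; n [bound]: 0×; e [bound]: 0×; d [bound]: 0×; c1 [bound]: 0×; a1 [bound]: 0×; b1 [bound]: 0×; n1 [bound]: 0×
uses in reading order: a, c
typing: well-typed — term : R → (Q → P) → Q → R
all disciplines: ordered ✗ | linear ✗ | affine ✓ | relevant ✗ | unrestricted ✓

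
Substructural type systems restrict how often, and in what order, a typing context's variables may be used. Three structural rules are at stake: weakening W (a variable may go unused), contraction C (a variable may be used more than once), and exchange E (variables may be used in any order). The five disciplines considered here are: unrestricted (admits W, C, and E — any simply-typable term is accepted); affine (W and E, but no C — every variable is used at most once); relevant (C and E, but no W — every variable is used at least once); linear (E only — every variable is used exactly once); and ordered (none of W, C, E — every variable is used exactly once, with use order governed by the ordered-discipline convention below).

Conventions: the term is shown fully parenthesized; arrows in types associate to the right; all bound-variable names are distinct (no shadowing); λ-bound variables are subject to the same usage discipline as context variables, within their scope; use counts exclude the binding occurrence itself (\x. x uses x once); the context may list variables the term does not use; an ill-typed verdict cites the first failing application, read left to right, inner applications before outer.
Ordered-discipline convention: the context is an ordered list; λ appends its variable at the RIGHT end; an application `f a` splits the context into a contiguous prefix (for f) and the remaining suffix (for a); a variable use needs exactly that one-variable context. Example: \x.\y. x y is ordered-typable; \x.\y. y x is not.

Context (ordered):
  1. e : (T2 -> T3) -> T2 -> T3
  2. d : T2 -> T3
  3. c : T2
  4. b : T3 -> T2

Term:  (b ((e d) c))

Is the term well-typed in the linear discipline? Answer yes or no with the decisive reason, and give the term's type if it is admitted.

yes — e, d, c, b: one use apiece; term : T2
usage: e=1, d=1, c=1, b=1
left-to-right use order: b, e, d, c
typing: ✓ — T2
across the five disciplines: ordered ✗ · linear ✓ · affine ✓ · relevant ✓ · unrestricted ✓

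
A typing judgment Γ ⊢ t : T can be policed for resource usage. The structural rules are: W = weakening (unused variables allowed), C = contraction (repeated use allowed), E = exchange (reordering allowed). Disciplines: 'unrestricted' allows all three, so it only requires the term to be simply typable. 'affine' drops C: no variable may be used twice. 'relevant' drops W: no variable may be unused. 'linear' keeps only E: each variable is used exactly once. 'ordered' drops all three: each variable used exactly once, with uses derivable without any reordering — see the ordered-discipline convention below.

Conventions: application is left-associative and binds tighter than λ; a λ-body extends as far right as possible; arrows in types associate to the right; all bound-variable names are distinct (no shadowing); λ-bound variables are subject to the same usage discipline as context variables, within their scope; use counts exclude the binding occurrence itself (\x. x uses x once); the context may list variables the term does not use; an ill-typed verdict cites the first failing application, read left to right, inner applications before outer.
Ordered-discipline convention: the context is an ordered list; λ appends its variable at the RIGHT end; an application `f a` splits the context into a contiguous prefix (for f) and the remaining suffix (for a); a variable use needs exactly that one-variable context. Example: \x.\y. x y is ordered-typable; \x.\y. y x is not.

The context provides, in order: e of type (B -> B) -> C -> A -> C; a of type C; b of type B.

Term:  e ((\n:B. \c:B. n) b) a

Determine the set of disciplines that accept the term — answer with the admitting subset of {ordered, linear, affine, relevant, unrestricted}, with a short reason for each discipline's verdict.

admitted in: affine, unrestricted
counts: e ×1, a ×1, b ×1, n (λ-bound) ×1, c (λ-bound) ×0
uses in reading order: e, n, b, a
typing: well-typed at A -> C
ordered: ✗ — c never used (weakening)
linear: ✗ — c never used (weakening)
affine: ✓ — none of e, a, b, n, c used more than once
relevant: ✗ — c never used (weakening)
unrestricted: ✓ — typability at A -> C is all that's needed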